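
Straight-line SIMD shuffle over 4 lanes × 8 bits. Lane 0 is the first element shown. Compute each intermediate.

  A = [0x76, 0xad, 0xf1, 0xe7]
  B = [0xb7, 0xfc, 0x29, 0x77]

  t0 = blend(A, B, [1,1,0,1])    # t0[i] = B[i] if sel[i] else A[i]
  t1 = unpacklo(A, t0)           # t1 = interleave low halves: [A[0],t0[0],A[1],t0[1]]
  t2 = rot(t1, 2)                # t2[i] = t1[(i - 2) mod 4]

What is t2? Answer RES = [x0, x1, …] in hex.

→ t0 |b7|fc|f1|77|
→ t1 |76|b7|ad|fc|
→ t2 |ad|fc|76|b7|

RES = [0xad, 0xfc, 0x76, 0xb7]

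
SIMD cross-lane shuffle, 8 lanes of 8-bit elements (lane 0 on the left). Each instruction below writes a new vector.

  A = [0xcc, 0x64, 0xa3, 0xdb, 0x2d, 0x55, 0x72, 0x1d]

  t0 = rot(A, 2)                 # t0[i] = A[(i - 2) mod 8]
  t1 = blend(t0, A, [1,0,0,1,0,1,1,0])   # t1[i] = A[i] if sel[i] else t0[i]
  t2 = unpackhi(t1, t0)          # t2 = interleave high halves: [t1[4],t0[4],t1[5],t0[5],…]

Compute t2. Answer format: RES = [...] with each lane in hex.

→ t0 |72|1d|cc|64|a3|db|2d|55|
→ t1 |cc|1d|cc|db|a3|55|72|55|
→ t2 |a3|a3|55|db|72|2d|55|55|

RES = [0xa3, 0xa3, 0x55, 0xdb, 0x72, 0x2d, 0x55, 0x55]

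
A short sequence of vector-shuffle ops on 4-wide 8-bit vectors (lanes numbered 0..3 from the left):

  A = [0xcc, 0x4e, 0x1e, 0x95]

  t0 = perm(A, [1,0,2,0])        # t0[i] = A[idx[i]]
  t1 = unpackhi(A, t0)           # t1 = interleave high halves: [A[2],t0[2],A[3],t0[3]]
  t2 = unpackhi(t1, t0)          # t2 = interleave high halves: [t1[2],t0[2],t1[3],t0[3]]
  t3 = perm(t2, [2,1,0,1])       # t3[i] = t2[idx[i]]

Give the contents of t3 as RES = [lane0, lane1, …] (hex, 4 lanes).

RES = [0xcc, 0x1e, 0x95, 0x1e]

  t0: 4e cc 1e cc
  t1: 1e 1e 95 cc
  t2: 95 1e cc cc
  t3: cc 1e 95 1e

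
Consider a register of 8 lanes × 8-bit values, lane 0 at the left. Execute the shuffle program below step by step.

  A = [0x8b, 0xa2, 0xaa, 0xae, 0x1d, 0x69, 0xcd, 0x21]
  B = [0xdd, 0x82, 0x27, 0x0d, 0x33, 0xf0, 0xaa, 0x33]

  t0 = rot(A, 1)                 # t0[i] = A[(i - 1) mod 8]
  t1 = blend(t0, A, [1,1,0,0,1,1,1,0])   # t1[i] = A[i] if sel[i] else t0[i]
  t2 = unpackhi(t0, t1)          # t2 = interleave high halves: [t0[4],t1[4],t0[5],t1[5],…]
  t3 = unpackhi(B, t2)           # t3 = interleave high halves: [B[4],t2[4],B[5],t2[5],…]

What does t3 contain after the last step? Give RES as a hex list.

RES = [ 0x33  0x69  0xf0  0xcd  0xaa  0xcd  0x33  0xcd ]

t0 = [0x21, 0x8b, 0xa2, 0xaa, 0xae, 0x1d, 0x69, 0xcd]
t1 = [0x8b, 0xa2, 0xa2, 0xaa, 0x1d, 0x69, 0xcd, 0xcd]
t2 = [0xae, 0x1d, 0x1d, 0x69, 0x69, 0xcd, 0xcd, 0xcd]
t3 = [0x33, 0x69, 0xf0, 0xcd, 0xaa, 0xcd, 0x33, 0xcd]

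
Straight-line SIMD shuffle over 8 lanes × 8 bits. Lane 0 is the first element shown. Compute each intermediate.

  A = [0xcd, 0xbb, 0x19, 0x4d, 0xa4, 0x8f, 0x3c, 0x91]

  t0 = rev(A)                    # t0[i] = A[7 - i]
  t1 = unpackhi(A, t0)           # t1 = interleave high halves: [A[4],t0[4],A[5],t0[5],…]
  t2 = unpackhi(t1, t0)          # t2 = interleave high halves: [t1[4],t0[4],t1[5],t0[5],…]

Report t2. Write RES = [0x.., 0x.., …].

RES = [0x3c, 0x4d, 0xbb, 0x19, 0x91, 0xbb, 0xcd, 0xcd]

t0 = [0x91, 0x3c, 0x8f, 0xa4, 0x4d, 0x19, 0xbb, 0xcd]
t1 = [0xa4, 0x4d, 0x8f, 0x19, 0x3c, 0xbb, 0x91, 0xcd]
t2 = [0x3c, 0x4d, 0xbb, 0x19, 0x91, 0xbb, 0xcd, 0xcd]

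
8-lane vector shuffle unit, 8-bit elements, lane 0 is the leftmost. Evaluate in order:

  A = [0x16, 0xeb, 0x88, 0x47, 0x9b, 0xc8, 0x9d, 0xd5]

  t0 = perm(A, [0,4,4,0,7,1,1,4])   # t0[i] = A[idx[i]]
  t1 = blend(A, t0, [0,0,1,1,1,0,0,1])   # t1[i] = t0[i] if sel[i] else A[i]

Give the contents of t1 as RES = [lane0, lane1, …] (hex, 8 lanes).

RES = [ 0x16  0xeb  0x9b  0x16  0xd5  0xc8  0x9d  0x9b ]

  t0: 16 9b 9b 16 d5 eb eb 9b
  t1: 16 eb 9b 16 d5 c8 9d 9b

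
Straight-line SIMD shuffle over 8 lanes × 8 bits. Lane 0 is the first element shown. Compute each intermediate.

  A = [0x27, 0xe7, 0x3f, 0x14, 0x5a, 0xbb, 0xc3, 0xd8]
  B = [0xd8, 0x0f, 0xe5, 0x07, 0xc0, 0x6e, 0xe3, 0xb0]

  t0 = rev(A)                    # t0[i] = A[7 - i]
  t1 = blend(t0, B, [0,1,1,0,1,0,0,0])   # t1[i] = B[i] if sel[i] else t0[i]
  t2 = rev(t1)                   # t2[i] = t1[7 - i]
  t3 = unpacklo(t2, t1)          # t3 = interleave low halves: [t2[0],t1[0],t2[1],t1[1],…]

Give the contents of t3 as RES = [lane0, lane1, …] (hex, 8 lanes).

RES = [ 0x27  0xd8  0xe7  0x0f  0x3f  0xe5  0xc0  0x5a ]

  t0: d8 c3 bb 5a 14 3f e7 27
  t1: d8 0f e5 5a c0 3f e7 27
  t2: 27 e7 3f c0 5a e5 0f d8
  t3: 27 d8 e7 0f 3f e5 c0 5a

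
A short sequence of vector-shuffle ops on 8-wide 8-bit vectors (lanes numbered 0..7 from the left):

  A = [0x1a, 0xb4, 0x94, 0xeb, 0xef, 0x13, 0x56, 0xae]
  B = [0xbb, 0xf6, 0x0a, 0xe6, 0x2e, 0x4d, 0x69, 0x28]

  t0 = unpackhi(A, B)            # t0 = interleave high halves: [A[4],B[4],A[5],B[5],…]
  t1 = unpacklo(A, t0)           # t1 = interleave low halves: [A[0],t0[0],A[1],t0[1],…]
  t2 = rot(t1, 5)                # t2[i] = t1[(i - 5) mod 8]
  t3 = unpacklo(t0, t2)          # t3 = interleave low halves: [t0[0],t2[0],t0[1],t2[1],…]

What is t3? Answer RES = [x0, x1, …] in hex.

RES = [0xef, 0x2e, 0x2e, 0x94, 0x13, 0x13, 0x4d, 0xeb]

t0 = [0xef, 0x2e, 0x13, 0x4d, 0x56, 0x69, 0xae, 0x28]
t1 = [0x1a, 0xef, 0xb4, 0x2e, 0x94, 0x13, 0xeb, 0x4d]
t2 = [0x2e, 0x94, 0x13, 0xeb, 0x4d, 0x1a, 0xef, 0xb4]
t3 = [0xef, 0x2e, 0x2e, 0x94, 0x13, 0x13, 0x4d, 0xeb]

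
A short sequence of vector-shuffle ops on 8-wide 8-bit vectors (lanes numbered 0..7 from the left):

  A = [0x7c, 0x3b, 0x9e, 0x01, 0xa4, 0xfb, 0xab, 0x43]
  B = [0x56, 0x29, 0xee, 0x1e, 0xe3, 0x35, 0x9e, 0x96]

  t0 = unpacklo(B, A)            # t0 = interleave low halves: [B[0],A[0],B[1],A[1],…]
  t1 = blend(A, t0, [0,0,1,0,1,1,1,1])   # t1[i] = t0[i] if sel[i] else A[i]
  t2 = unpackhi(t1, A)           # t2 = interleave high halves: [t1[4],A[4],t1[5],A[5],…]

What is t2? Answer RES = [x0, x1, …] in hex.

RES = [ 0xee  0xa4  0x9e  0xfb  0x1e  0xab  0x01  0x43 ]

→ t0 |56|7c|29|3b|ee|9e|1e|01|
→ t1 |7c|3b|29|01|ee|9e|1e|01|
→ t2 |ee|a4|9e|fb|1e|ab|01|43|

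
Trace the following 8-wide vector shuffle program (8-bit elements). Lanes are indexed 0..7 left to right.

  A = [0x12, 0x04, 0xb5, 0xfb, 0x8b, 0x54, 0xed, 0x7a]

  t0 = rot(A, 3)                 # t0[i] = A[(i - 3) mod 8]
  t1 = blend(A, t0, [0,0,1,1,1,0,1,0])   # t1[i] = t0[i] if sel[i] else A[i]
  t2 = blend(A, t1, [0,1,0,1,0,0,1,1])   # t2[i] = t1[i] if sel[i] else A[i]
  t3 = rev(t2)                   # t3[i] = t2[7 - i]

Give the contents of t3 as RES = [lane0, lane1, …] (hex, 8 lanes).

RES = [ 0x7a  0xfb  0x54  0x8b  0x12  0xb5  0x04  0x12 ]

t0 = [0x54, 0xed, 0x7a, 0x12, 0x04, 0xb5, 0xfb, 0x8b]
t1 = [0x12, 0x04, 0x7a, 0x12, 0x04, 0x54, 0xfb, 0x7a]
t2 = [0x12, 0x04, 0xb5, 0x12, 0x8b, 0x54, 0xfb, 0x7a]
t3 = [0x7a, 0xfb, 0x54, 0x8b, 0x12, 0xb5, 0x04, 0x12]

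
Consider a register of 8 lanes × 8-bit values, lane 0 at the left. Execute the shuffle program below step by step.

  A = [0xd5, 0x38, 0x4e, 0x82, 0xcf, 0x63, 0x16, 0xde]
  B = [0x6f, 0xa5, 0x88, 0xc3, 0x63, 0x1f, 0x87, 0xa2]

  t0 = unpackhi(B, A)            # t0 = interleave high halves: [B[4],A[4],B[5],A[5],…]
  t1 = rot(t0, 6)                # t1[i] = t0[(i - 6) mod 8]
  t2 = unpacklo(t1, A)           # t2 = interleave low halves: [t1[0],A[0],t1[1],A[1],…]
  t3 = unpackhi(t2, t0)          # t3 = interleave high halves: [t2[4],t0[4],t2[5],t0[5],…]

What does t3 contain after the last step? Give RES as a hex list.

RES = [ 0x87  0x87  0x4e  0x16  0x16  0xa2  0x82  0xde ]

  t0: 63 cf 1f 63 87 16 a2 de
  t1: 1f 63 87 16 a2 de 63 cf
  t2: 1f d5 63 38 87 4e 16 82
  t3: 87 87 4e 16 16 a2 82 de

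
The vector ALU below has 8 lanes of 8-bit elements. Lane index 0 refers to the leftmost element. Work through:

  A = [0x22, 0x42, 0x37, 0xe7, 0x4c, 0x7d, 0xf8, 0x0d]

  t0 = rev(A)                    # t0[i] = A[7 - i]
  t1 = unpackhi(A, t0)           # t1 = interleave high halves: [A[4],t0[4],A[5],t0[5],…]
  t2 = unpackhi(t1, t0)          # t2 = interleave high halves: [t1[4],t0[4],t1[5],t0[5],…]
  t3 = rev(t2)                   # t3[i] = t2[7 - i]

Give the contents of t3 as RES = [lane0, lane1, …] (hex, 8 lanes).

→ t0 |0d|f8|7d|4c|e7|37|42|22|
→ t1 |4c|e7|7d|37|f8|42|0d|22|
→ t2 |f8|e7|42|37|0d|42|22|22|
→ t3 |22|22|42|0d|37|42|e7|f8|

RES = [0x22, 0x22, 0x42, 0x0d, 0x37, 0x42, 0xe7, 0xf8]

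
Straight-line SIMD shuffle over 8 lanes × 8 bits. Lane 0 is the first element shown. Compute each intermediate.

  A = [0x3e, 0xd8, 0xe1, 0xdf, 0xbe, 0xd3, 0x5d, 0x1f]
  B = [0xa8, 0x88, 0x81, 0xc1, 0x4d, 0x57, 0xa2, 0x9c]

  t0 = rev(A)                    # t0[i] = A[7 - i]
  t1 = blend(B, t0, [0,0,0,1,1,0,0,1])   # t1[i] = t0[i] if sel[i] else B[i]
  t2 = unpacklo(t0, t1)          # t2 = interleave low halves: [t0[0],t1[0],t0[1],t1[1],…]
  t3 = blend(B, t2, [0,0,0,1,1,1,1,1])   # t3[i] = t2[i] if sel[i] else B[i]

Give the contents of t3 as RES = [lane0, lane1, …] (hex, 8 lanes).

  t0: 1f 5d d3 be df e1 d8 3e
  t1: a8 88 81 be df 57 a2 3e
  t2: 1f a8 5d 88 d3 81 be be
  t3: a8 88 81 88 d3 81 be be

RES = [ 0xa8  0x88  0x81  0x88  0xd3  0x81  0xbe  0xbe ]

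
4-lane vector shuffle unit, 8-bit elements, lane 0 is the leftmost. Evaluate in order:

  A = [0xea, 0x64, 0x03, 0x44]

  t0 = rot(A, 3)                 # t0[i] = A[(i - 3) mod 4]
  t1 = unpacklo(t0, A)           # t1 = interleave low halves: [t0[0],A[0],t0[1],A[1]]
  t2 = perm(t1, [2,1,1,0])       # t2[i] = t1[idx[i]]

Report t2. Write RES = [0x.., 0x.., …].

t0 = [0x64, 0x03, 0x44, 0xea]
t1 = [0x64, 0xea, 0x03, 0x64]
t2 = [0x03, 0xea, 0xea, 0x64]

RES = [0x03, 0xea, 0xea, 0x64]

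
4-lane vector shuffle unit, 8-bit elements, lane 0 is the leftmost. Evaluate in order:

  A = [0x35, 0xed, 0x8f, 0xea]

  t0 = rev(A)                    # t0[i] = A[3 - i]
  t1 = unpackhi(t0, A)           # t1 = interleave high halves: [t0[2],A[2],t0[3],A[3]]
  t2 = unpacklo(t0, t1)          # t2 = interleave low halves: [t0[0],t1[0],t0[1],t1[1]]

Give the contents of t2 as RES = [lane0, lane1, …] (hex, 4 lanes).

  t0: ea 8f ed 35
  t1: ed 8f 35 ea
  t2: ea ed 8f 8f

RES = [ 0xea  0xed  0x8f  0x8f ]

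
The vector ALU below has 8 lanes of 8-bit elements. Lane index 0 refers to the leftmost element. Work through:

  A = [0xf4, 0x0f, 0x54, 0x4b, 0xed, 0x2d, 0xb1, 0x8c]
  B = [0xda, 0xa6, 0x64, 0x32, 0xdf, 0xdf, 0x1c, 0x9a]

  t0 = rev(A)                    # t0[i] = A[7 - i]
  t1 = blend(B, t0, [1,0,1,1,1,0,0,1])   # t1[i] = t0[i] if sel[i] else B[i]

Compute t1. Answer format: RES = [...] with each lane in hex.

RES = [0x8c, 0xa6, 0x2d, 0xed, 0x4b, 0xdf, 0x1c, 0xf4]

→ t0 |8c|b1|2d|ed|4b|54|0f|f4|
→ t1 |8c|a6|2d|ed|4b|df|1c|f4|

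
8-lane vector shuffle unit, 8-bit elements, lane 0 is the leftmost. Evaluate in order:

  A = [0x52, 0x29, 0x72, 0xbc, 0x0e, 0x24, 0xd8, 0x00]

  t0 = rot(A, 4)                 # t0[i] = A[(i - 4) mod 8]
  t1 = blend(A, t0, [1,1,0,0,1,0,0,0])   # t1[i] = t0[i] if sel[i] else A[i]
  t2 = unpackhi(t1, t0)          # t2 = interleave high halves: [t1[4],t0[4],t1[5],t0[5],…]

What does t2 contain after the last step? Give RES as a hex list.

→ t0 |0e|24|d8|00|52|29|72|bc|
→ t1 |0e|24|72|bc|52|24|d8|00|
→ t2 |52|52|24|29|d8|72|00|bc|

RES = [ 0x52  0x52  0x24  0x29  0xd8  0x72  0x00  0xbc ]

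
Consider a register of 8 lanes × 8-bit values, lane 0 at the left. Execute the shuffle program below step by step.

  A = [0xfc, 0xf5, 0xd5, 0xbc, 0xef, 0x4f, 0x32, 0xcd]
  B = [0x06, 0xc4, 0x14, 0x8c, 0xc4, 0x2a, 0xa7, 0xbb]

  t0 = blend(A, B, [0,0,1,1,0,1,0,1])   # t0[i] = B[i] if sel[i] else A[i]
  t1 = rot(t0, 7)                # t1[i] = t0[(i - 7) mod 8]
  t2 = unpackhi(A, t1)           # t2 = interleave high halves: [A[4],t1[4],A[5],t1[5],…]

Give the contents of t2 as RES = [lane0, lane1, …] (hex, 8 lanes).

t0 = [0xfc, 0xf5, 0x14, 0x8c, 0xef, 0x2a, 0x32, 0xbb]
t1 = [0xf5, 0x14, 0x8c, 0xef, 0x2a, 0x32, 0xbb, 0xfc]
t2 = [0xef, 0x2a, 0x4f, 0x32, 0x32, 0xbb, 0xcd, 0xfc]

RES = [ 0xef  0x2a  0x4f  0x32  0x32  0xbb  0xcd  0xfc ]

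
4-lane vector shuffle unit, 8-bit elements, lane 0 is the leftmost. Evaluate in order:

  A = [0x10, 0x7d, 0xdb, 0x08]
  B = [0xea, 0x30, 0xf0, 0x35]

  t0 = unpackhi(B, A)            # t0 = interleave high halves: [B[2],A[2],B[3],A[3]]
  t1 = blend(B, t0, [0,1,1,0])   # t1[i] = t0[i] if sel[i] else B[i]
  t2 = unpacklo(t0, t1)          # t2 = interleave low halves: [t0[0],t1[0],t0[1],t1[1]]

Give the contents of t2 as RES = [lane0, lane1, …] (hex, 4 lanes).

  t0: f0 db 35 08
  t1: ea db 35 35
  t2: f0 ea db db

RES = [0xf0, 0xea, 0xdb, 0xdb]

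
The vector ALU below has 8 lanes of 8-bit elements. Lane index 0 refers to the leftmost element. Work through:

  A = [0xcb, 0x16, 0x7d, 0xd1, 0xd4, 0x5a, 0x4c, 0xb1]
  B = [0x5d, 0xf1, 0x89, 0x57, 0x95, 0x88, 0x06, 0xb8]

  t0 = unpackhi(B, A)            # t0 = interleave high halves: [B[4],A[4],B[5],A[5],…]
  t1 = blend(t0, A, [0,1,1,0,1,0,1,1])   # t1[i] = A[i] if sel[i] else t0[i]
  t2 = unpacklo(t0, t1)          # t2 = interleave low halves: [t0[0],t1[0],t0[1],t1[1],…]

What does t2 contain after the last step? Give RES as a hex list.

t0 = [0x95, 0xd4, 0x88, 0x5a, 0x06, 0x4c, 0xb8, 0xb1]
t1 = [0x95, 0x16, 0x7d, 0x5a, 0xd4, 0x4c, 0x4c, 0xb1]
t2 = [0x95, 0x95, 0xd4, 0x16, 0x88, 0x7d, 0x5a, 0x5a]

RES = [ 0x95  0x95  0xd4  0x16  0x88  0x7d  0x5a  0x5a ]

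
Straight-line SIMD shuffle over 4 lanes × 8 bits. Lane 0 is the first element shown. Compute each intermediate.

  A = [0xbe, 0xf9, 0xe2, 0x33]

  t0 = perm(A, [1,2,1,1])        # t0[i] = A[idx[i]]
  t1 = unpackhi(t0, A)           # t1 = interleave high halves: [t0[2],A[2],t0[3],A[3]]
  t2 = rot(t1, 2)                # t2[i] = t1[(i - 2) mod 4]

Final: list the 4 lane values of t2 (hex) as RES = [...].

RES = [0xf9, 0x33, 0xf9, 0xe2]

→ t0 |f9|e2|f9|f9|
→ t1 |f9|e2|f9|33|
→ t2 |f9|33|f9|e2|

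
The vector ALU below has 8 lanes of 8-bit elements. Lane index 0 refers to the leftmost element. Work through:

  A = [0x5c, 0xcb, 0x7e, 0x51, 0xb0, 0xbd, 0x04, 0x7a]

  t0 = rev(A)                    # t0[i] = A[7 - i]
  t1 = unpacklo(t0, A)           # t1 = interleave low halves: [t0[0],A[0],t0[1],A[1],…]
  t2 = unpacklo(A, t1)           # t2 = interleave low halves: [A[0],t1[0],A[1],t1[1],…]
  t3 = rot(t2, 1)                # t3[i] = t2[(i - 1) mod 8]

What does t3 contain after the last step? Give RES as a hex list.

RES = [0xcb, 0x5c, 0x7a, 0xcb, 0x5c, 0x7e, 0x04, 0x51]

  t0: 7a 04 bd b0 51 7e cb 5c
  t1: 7a 5c 04 cb bd 7e b0 51
  t2: 5c 7a cb 5c 7e 04 51 cb
  t3: cb 5c 7a cb 5c 7e 04 51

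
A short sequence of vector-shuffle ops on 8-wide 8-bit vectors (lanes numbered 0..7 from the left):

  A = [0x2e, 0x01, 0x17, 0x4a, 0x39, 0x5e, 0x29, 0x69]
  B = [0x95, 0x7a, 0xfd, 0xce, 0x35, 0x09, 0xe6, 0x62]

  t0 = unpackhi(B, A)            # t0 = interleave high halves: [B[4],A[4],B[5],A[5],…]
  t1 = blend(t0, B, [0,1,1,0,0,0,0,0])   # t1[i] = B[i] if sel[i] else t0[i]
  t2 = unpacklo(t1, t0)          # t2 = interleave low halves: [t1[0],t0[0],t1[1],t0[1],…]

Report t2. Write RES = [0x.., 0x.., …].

  t0: 35 39 09 5e e6 29 62 69
  t1: 35 7a fd 5e e6 29 62 69
  t2: 35 35 7a 39 fd 09 5e 5e

RES = [0x35, 0x35, 0x7a, 0x39, 0xfd, 0x09, 0x5e, 0x5e]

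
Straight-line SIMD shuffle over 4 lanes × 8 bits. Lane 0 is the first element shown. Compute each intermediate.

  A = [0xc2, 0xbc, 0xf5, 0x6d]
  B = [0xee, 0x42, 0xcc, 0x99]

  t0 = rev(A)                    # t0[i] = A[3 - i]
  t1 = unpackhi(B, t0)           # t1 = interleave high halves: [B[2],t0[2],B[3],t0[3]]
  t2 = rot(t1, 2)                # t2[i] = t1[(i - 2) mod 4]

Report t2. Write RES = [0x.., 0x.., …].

t0 = [0x6d, 0xf5, 0xbc, 0xc2]
t1 = [0xcc, 0xbc, 0x99, 0xc2]
t2 = [0x99, 0xc2, 0xcc, 0xbc]

RES = [0x99, 0xc2, 0xcc, 0xbc]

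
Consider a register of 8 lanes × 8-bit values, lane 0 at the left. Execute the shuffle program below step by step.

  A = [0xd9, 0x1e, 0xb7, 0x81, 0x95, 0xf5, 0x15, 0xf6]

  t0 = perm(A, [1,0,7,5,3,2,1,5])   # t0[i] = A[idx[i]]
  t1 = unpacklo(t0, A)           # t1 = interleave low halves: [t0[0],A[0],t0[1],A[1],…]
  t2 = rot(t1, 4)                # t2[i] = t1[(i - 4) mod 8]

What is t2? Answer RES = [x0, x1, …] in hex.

t0 = [0x1e, 0xd9, 0xf6, 0xf5, 0x81, 0xb7, 0x1e, 0xf5]
t1 = [0x1e, 0xd9, 0xd9, 0x1e, 0xf6, 0xb7, 0xf5, 0x81]
t2 = [0xf6, 0xb7, 0xf5, 0x81, 0x1e, 0xd9, 0xd9, 0x1e]

RES = [0xf6, 0xb7, 0xf5, 0x81, 0x1e, 0xd9, 0xd9, 0x1e]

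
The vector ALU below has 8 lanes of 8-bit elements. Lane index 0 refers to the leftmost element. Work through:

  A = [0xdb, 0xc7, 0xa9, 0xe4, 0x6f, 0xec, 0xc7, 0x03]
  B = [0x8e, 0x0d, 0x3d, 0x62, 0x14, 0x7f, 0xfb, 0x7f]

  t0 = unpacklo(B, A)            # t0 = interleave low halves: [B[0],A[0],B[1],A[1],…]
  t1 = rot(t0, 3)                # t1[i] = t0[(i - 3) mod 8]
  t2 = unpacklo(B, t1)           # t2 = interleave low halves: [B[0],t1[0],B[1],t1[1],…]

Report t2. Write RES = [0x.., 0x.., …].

RES = [ 0x8e  0xa9  0x0d  0x62  0x3d  0xe4  0x62  0x8e ]

  t0: 8e db 0d c7 3d a9 62 e4
  t1: a9 62 e4 8e db 0d c7 3d
  t2: 8e a9 0d 62 3d e4 62 8e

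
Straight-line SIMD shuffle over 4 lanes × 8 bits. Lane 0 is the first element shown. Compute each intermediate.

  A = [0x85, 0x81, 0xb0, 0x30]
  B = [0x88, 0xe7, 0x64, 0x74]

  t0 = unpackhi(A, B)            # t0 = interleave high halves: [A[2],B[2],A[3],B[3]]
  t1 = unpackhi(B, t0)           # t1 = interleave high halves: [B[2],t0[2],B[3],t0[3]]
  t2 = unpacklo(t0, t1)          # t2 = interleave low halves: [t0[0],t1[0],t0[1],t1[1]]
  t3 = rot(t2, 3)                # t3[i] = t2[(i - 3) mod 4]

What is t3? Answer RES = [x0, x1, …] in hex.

RES = [0x64, 0x64, 0x30, 0xb0]

t0 = [0xb0, 0x64, 0x30, 0x74]
t1 = [0x64, 0x30, 0x74, 0x74]
t2 = [0xb0, 0x64, 0x64, 0x30]
t3 = [0x64, 0x64, 0x30, 0xb0]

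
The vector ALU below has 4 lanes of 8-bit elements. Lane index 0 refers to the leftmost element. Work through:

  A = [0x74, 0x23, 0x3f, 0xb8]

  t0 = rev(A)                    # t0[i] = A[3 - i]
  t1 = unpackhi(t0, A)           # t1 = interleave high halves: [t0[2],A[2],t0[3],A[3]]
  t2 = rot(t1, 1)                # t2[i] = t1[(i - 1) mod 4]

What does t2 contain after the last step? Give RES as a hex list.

  t0: b8 3f 23 74
  t1: 23 3f 74 b8
  t2: b8 23 3f 74

RES = [ 0xb8  0x23  0x3f  0x74 ]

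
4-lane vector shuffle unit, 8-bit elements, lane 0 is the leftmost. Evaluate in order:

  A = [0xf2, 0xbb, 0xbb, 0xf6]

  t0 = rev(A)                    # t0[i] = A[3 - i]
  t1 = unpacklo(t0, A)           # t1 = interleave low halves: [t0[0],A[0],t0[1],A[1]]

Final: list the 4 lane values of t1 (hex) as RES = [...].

RES = [0xf6, 0xf2, 0xbb, 0xbb]

t0 = [0xf6, 0xbb, 0xbb, 0xf2]
t1 = [0xf6, 0xf2, 0xbb, 0xbb]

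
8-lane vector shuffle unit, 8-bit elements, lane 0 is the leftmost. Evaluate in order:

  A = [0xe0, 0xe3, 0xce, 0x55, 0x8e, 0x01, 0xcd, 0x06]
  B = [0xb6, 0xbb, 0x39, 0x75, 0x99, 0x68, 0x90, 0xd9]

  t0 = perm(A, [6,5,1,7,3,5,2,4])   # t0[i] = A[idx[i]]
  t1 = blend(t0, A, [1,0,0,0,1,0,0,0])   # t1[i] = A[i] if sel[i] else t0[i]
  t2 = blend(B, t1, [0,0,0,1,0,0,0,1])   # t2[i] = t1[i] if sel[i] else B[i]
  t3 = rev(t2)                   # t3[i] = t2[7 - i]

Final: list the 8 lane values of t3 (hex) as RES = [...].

  t0: cd 01 e3 06 55 01 ce 8e
  t1: e0 01 e3 06 8e 01 ce 8e
  t2: b6 bb 39 06 99 68 90 8e
  t3: 8e 90 68 99 06 39 bb b6

RES = [0x8e, 0x90, 0x68, 0x99, 0x06, 0x39, 0xbb, 0xb6]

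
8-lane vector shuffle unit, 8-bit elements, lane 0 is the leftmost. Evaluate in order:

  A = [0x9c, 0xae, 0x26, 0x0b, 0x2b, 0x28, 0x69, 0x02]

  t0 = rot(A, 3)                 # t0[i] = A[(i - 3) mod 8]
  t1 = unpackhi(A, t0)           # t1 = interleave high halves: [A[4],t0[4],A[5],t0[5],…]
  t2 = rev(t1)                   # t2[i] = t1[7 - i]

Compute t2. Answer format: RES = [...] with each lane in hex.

RES = [0x2b, 0x02, 0x0b, 0x69, 0x26, 0x28, 0xae, 0x2b]

t0 = [0x28, 0x69, 0x02, 0x9c, 0xae, 0x26, 0x0b, 0x2b]
t1 = [0x2b, 0xae, 0x28, 0x26, 0x69, 0x0b, 0x02, 0x2b]
t2 = [0x2b, 0x02, 0x0b, 0x69, 0x26, 0x28, 0xae, 0x2b]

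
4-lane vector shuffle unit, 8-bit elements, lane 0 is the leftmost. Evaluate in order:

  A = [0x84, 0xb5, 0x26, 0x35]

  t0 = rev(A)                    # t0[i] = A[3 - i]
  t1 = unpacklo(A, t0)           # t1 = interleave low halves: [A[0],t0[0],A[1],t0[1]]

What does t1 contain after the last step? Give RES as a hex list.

→ t0 |35|26|b5|84|
→ t1 |84|35|b5|26|

RES = [0x84, 0x35, 0xb5, 0x26]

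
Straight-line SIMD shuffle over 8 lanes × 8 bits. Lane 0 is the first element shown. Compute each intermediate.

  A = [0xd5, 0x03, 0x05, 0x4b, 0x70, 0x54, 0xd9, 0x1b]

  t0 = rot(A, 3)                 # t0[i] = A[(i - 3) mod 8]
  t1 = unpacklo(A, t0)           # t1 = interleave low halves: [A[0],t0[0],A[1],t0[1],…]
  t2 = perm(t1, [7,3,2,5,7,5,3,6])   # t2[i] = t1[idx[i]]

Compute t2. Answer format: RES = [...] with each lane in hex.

  t0: 54 d9 1b d5 03 05 4b 70
  t1: d5 54 03 d9 05 1b 4b d5
  t2: d5 d9 03 1b d5 1b d9 4b

RES = [ 0xd5  0xd9  0x03  0x1b  0xd5  0x1b  0xd9  0x4b ]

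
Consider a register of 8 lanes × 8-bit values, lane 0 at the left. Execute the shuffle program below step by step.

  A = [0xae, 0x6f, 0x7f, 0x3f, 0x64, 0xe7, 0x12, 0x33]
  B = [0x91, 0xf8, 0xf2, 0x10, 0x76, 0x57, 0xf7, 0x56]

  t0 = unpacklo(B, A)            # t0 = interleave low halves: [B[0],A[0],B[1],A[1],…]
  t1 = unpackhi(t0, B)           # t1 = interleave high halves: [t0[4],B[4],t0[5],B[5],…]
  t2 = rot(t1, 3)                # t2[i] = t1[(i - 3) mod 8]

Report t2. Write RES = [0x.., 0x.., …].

→ t0 |91|ae|f8|6f|f2|7f|10|3f|
→ t1 |f2|76|7f|57|10|f7|3f|56|
→ t2 |f7|3f|56|f2|76|7f|57|10|

RES = [0xf7, 0x3f, 0x56, 0xf2, 0x76, 0x7f, 0x57, 0x10]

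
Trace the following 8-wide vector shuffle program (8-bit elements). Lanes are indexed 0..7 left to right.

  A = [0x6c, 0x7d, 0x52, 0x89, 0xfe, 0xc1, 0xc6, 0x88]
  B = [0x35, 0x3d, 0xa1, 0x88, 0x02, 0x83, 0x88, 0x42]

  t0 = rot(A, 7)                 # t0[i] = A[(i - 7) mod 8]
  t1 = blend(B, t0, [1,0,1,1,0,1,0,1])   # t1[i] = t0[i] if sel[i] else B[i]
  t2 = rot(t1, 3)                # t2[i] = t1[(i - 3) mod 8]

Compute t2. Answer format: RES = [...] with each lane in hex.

  t0: 7d 52 89 fe c1 c6 88 6c
  t1: 7d 3d 89 fe 02 c6 88 6c
  t2: c6 88 6c 7d 3d 89 fe 02

RES = [0xc6, 0x88, 0x6c, 0x7d, 0x3d, 0x89, 0xfe, 0x02]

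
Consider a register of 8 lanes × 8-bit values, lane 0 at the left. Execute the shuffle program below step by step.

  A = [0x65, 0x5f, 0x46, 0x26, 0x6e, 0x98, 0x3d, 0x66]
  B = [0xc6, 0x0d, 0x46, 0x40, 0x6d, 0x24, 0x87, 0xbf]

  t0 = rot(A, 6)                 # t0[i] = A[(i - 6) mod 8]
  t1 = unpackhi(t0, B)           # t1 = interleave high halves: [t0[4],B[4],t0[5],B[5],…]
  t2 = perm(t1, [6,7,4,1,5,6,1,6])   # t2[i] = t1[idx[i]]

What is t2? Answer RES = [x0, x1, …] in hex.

→ t0 |46|26|6e|98|3d|66|65|5f|
→ t1 |3d|6d|66|24|65|87|5f|bf|
→ t2 |5f|bf|65|6d|87|5f|6d|5f|

RES = [0x5f, 0xbf, 0x65, 0x6d, 0x87, 0x5f, 0x6d, 0x5f]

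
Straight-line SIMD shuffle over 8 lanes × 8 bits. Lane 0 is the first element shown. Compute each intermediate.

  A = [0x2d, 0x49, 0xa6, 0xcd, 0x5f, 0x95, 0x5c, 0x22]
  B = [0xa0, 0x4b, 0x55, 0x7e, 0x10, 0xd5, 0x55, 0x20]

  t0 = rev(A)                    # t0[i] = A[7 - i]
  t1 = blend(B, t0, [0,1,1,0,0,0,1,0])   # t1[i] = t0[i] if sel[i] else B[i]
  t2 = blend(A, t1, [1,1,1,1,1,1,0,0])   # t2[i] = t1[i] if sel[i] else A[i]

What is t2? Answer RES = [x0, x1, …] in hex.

RES = [0xa0, 0x5c, 0x95, 0x7e, 0x10, 0xd5, 0x5c, 0x22]

  t0: 22 5c 95 5f cd a6 49 2d
  t1: a0 5c 95 7e 10 d5 49 20
  t2: a0 5c 95 7e 10 d5 5c 22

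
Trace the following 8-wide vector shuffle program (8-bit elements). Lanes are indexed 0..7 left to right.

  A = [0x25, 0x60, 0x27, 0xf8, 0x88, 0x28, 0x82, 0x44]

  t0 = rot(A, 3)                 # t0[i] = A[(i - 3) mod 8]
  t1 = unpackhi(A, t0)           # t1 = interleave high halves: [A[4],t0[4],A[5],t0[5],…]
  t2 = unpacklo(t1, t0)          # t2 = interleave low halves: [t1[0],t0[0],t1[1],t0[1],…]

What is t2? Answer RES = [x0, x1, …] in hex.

→ t0 |28|82|44|25|60|27|f8|88|
→ t1 |88|60|28|27|82|f8|44|88|
→ t2 |88|28|60|82|28|44|27|25|

RES = [0x88, 0x28, 0x60, 0x82, 0x28, 0x44, 0x27, 0x25]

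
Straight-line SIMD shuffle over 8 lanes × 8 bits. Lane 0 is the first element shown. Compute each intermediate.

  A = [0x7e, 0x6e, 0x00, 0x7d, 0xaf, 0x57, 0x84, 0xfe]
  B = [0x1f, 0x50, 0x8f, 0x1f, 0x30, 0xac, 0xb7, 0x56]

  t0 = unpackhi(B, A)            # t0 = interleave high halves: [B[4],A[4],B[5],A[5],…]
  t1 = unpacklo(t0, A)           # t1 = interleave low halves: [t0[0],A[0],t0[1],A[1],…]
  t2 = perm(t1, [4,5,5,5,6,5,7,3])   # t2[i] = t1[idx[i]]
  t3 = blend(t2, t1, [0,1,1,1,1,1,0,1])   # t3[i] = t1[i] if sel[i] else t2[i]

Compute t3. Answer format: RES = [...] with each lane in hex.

RES = [0xac, 0x7e, 0xaf, 0x6e, 0xac, 0x00, 0x7d, 0x7d]

  t0: 30 af ac 57 b7 84 56 fe
  t1: 30 7e af 6e ac 00 57 7d
  t2: ac 00 00 00 57 00 7d 6e
  t3: ac 7e af 6e ac 00 7d 7d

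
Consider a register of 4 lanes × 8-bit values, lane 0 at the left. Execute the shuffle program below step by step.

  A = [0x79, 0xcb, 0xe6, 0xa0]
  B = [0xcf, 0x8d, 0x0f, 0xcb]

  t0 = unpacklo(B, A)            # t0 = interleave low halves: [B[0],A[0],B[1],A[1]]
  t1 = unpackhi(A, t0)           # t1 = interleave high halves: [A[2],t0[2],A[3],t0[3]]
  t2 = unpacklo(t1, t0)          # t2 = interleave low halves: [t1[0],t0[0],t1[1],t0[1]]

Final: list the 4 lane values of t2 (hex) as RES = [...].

→ t0 |cf|79|8d|cb|
→ t1 |e6|8d|a0|cb|
→ t2 |e6|cf|8d|79|

RES = [0xe6, 0xcf, 0x8d, 0x79]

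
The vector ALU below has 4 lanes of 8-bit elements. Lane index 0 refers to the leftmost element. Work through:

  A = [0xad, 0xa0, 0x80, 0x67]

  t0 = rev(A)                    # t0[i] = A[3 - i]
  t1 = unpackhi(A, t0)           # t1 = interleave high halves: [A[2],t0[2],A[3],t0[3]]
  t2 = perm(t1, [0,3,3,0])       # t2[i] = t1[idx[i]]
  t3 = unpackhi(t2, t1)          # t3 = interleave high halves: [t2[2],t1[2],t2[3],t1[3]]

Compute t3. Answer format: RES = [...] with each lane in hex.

RES = [0xad, 0x67, 0x80, 0xad]

t0 = [0x67, 0x80, 0xa0, 0xad]
t1 = [0x80, 0xa0, 0x67, 0xad]
t2 = [0x80, 0xad, 0xad, 0x80]
t3 = [0xad, 0x67, 0x80, 0xad]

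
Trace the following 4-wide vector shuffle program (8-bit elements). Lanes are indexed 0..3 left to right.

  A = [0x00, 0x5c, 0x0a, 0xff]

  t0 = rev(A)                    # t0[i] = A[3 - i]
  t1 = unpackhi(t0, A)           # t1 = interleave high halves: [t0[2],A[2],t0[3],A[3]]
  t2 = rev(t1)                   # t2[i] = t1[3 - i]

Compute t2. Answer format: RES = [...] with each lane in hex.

RES = [0xff, 0x00, 0x0a, 0x5c]

t0 = [0xff, 0x0a, 0x5c, 0x00]
t1 = [0x5c, 0x0a, 0x00, 0xff]
t2 = [0xff, 0x00, 0x0a, 0x5c]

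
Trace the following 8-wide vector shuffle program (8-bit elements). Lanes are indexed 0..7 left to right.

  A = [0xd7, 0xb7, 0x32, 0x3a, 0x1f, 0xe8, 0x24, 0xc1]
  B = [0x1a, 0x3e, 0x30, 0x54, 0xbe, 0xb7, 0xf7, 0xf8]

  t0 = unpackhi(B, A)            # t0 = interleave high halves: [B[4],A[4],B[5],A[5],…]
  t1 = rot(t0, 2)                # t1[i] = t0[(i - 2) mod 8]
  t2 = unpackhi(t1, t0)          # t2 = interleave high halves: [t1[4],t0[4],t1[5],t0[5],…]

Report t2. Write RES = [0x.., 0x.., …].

t0 = [0xbe, 0x1f, 0xb7, 0xe8, 0xf7, 0x24, 0xf8, 0xc1]
t1 = [0xf8, 0xc1, 0xbe, 0x1f, 0xb7, 0xe8, 0xf7, 0x24]
t2 = [0xb7, 0xf7, 0xe8, 0x24, 0xf7, 0xf8, 0x24, 0xc1]

RES = [0xb7, 0xf7, 0xe8, 0x24, 0xf7, 0xf8, 0x24, 0xc1]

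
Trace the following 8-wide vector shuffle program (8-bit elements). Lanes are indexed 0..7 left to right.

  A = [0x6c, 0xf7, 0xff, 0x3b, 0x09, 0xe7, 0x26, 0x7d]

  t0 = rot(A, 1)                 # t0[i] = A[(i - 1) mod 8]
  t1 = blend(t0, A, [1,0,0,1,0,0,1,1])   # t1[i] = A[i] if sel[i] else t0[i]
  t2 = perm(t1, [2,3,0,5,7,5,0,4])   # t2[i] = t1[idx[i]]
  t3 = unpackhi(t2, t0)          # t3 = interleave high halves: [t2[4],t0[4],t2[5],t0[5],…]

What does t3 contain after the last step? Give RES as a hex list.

RES = [0x7d, 0x3b, 0x09, 0x09, 0x6c, 0xe7, 0x3b, 0x26]

t0 = [0x7d, 0x6c, 0xf7, 0xff, 0x3b, 0x09, 0xe7, 0x26]
t1 = [0x6c, 0x6c, 0xf7, 0x3b, 0x3b, 0x09, 0x26, 0x7d]
t2 = [0xf7, 0x3b, 0x6c, 0x09, 0x7d, 0x09, 0x6c, 0x3b]
t3 = [0x7d, 0x3b, 0x09, 0x09, 0x6c, 0xe7, 0x3b, 0x26]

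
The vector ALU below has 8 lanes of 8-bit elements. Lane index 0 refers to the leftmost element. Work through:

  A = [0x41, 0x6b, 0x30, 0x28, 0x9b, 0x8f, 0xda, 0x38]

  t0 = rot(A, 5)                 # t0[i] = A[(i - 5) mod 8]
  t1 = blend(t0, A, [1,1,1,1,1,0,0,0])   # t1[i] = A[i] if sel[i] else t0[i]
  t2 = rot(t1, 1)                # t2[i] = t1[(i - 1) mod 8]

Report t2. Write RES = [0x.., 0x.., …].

RES = [ 0x30  0x41  0x6b  0x30  0x28  0x9b  0x41  0x6b ]

t0 = [0x28, 0x9b, 0x8f, 0xda, 0x38, 0x41, 0x6b, 0x30]
t1 = [0x41, 0x6b, 0x30, 0x28, 0x9b, 0x41, 0x6b, 0x30]
t2 = [0x30, 0x41, 0x6b, 0x30, 0x28, 0x9b, 0x41, 0x6b]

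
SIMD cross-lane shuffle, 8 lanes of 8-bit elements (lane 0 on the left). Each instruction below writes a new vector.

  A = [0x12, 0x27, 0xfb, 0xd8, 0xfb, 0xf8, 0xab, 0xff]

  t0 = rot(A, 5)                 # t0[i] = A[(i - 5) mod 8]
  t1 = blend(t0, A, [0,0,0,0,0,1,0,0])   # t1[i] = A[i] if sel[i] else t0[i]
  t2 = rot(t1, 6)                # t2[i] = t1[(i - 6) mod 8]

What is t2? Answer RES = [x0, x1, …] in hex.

RES = [ 0xf8  0xab  0xff  0xf8  0x27  0xfb  0xd8  0xfb ]

t0 = [0xd8, 0xfb, 0xf8, 0xab, 0xff, 0x12, 0x27, 0xfb]
t1 = [0xd8, 0xfb, 0xf8, 0xab, 0xff, 0xf8, 0x27, 0xfb]
t2 = [0xf8, 0xab, 0xff, 0xf8, 0x27, 0xfb, 0xd8, 0xfb]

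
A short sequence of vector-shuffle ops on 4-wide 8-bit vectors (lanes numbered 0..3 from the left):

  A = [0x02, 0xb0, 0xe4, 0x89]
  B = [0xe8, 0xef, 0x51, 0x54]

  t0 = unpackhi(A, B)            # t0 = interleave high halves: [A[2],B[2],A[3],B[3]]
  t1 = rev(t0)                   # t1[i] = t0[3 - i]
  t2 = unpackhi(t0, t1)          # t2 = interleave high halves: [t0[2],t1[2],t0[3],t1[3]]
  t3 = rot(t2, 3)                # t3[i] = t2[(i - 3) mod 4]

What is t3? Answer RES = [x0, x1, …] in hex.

RES = [0x51, 0x54, 0xe4, 0x89]

  t0: e4 51 89 54
  t1: 54 89 51 e4
  t2: 89 51 54 e4
  t3: 51 54 e4 89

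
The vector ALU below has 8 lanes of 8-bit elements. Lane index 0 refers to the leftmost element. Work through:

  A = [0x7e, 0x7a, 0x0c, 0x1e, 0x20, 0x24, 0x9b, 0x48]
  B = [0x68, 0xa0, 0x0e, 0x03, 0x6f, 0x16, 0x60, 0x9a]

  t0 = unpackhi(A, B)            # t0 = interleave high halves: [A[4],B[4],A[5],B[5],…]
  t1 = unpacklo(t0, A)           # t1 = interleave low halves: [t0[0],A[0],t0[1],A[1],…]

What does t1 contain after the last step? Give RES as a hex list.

→ t0 |20|6f|24|16|9b|60|48|9a|
→ t1 |20|7e|6f|7a|24|0c|16|1e|

RES = [0x20, 0x7e, 0x6f, 0x7a, 0x24, 0x0c, 0x16, 0x1e]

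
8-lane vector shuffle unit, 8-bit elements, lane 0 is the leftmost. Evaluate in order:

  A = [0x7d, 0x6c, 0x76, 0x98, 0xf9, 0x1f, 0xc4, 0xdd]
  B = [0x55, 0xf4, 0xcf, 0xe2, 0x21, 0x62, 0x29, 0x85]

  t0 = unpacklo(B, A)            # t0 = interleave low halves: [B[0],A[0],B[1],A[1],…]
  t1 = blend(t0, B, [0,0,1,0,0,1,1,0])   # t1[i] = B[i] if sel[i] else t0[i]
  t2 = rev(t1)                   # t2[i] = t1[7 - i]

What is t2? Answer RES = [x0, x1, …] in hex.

→ t0 |55|7d|f4|6c|cf|76|e2|98|
→ t1 |55|7d|cf|6c|cf|62|29|98|
→ t2 |98|29|62|cf|6c|cf|7d|55|

RES = [ 0x98  0x29  0x62  0xcf  0x6c  0xcf  0x7d  0x55 ]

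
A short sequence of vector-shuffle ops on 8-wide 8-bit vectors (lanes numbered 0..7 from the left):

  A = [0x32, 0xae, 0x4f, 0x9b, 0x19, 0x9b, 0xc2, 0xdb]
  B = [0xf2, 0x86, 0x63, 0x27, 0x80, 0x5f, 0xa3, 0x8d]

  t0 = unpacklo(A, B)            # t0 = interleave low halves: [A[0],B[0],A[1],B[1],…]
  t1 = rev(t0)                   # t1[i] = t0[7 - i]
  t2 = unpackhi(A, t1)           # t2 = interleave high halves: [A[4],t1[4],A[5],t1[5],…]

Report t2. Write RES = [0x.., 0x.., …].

RES = [0x19, 0x86, 0x9b, 0xae, 0xc2, 0xf2, 0xdb, 0x32]

t0 = [0x32, 0xf2, 0xae, 0x86, 0x4f, 0x63, 0x9b, 0x27]
t1 = [0x27, 0x9b, 0x63, 0x4f, 0x86, 0xae, 0xf2, 0x32]
t2 = [0x19, 0x86, 0x9b, 0xae, 0xc2, 0xf2, 0xdb, 0x32]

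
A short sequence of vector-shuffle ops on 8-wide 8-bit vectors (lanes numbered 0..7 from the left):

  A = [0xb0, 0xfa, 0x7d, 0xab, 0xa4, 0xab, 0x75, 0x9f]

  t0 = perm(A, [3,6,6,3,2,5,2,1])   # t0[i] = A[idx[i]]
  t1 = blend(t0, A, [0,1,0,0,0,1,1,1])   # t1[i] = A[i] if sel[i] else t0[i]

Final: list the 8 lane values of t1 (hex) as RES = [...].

RES = [ 0xab  0xfa  0x75  0xab  0x7d  0xab  0x75  0x9f ]

t0 = [0xab, 0x75, 0x75, 0xab, 0x7d, 0xab, 0x7d, 0xfa]
t1 = [0xab, 0xfa, 0x75, 0xab, 0x7d, 0xab, 0x75, 0x9f]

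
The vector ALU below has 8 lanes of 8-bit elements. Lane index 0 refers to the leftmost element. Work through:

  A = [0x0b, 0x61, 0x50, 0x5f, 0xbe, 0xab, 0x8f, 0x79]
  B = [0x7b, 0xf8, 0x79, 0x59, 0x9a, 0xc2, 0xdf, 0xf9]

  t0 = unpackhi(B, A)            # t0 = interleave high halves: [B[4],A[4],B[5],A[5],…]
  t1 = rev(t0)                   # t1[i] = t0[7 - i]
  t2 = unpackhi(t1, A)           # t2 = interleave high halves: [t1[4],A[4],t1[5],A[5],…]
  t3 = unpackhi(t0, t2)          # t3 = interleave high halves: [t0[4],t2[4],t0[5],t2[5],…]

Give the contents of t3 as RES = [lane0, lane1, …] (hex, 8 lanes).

RES = [ 0xdf  0xbe  0x8f  0x8f  0xf9  0x9a  0x79  0x79 ]

t0 = [0x9a, 0xbe, 0xc2, 0xab, 0xdf, 0x8f, 0xf9, 0x79]
t1 = [0x79, 0xf9, 0x8f, 0xdf, 0xab, 0xc2, 0xbe, 0x9a]
t2 = [0xab, 0xbe, 0xc2, 0xab, 0xbe, 0x8f, 0x9a, 0x79]
t3 = [0xdf, 0xbe, 0x8f, 0x8f, 0xf9, 0x9a, 0x79, 0x79]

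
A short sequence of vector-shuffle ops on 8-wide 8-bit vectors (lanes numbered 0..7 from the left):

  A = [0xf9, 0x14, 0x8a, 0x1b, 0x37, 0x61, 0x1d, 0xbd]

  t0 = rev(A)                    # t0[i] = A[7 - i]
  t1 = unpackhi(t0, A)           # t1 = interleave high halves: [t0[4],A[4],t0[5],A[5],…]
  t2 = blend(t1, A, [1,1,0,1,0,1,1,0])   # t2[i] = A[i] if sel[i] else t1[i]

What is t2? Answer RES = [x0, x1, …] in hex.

RES = [0xf9, 0x14, 0x8a, 0x1b, 0x14, 0x61, 0x1d, 0xbd]

  t0: bd 1d 61 37 1b 8a 14 f9
  t1: 1b 37 8a 61 14 1d f9 bd
  t2: f9 14 8a 1b 14 61 1d bd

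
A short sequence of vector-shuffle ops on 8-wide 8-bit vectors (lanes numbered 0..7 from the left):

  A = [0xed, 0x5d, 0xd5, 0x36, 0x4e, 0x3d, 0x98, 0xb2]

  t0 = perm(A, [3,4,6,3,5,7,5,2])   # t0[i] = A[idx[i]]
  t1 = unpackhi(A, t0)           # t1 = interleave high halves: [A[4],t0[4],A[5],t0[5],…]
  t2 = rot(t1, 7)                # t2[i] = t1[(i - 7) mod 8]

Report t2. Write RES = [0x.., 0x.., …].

t0 = [0x36, 0x4e, 0x98, 0x36, 0x3d, 0xb2, 0x3d, 0xd5]
t1 = [0x4e, 0x3d, 0x3d, 0xb2, 0x98, 0x3d, 0xb2, 0xd5]
t2 = [0x3d, 0x3d, 0xb2, 0x98, 0x3d, 0xb2, 0xd5, 0x4e]

RES = [0x3d, 0x3d, 0xb2, 0x98, 0x3d, 0xb2, 0xd5, 0x4e]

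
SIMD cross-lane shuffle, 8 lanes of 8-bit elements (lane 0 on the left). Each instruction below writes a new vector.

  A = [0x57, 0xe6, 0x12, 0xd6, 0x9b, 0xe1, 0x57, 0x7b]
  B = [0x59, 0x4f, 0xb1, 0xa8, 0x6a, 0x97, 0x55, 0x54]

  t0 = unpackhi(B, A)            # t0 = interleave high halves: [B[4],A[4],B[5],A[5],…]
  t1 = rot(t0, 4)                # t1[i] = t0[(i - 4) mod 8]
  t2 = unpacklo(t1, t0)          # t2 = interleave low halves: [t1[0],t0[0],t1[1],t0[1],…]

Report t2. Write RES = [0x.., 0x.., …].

→ t0 |6a|9b|97|e1|55|57|54|7b|
→ t1 |55|57|54|7b|6a|9b|97|e1|
→ t2 |55|6a|57|9b|54|97|7b|e1|

RES = [0x55, 0x6a, 0x57, 0x9b, 0x54, 0x97, 0x7b, 0xe1]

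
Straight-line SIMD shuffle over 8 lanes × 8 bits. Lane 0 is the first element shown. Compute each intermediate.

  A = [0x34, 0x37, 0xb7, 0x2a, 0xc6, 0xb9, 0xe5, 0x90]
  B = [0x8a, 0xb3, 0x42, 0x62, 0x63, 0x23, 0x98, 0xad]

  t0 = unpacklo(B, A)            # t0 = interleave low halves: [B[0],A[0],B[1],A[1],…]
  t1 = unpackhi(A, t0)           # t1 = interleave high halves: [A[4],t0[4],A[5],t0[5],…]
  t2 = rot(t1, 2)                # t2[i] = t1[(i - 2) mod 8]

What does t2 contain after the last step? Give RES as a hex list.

RES = [0x90, 0x2a, 0xc6, 0x42, 0xb9, 0xb7, 0xe5, 0x62]

→ t0 |8a|34|b3|37|42|b7|62|2a|
→ t1 |c6|42|b9|b7|e5|62|90|2a|
→ t2 |90|2a|c6|42|b9|b7|e5|62|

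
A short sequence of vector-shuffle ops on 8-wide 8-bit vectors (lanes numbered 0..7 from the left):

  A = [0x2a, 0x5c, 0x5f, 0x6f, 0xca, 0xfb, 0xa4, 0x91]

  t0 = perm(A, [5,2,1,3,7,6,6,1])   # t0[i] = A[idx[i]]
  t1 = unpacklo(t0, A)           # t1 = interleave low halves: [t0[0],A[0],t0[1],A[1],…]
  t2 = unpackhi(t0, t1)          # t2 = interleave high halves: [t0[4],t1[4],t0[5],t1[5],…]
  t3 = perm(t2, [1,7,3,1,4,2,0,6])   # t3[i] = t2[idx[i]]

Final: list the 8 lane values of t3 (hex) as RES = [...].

t0 = [0xfb, 0x5f, 0x5c, 0x6f, 0x91, 0xa4, 0xa4, 0x5c]
t1 = [0xfb, 0x2a, 0x5f, 0x5c, 0x5c, 0x5f, 0x6f, 0x6f]
t2 = [0x91, 0x5c, 0xa4, 0x5f, 0xa4, 0x6f, 0x5c, 0x6f]
t3 = [0x5c, 0x6f, 0x5f, 0x5c, 0xa4, 0xa4, 0x91, 0x5c]

RES = [0x5c, 0x6f, 0x5f, 0x5c, 0xa4, 0xa4, 0x91, 0x5c]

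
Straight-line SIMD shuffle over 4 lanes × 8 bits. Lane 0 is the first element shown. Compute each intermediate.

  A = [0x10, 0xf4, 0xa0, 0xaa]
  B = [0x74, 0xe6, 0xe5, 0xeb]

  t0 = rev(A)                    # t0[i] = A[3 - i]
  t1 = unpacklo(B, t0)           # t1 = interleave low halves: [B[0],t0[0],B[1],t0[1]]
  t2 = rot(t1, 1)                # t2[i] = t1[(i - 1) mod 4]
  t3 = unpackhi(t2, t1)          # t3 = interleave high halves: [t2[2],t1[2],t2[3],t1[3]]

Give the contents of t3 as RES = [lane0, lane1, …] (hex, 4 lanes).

→ t0 |aa|a0|f4|10|
→ t1 |74|aa|e6|a0|
→ t2 |a0|74|aa|e6|
→ t3 |aa|e6|e6|a0|

RES = [ 0xaa  0xe6  0xe6  0xa0 ]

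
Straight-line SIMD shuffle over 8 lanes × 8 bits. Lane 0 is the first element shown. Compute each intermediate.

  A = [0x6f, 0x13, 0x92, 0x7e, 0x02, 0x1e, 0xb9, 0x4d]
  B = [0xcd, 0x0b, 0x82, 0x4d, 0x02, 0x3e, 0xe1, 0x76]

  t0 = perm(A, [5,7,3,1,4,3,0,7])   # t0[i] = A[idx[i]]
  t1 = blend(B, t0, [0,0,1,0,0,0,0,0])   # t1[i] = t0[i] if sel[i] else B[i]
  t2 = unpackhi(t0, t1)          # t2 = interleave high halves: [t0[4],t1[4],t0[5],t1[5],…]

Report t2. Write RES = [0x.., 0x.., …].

  t0: 1e 4d 7e 13 02 7e 6f 4d
  t1: cd 0b 7e 4d 02 3e e1 76
  t2: 02 02 7e 3e 6f e1 4d 76

RES = [ 0x02  0x02  0x7e  0x3e  0x6f  0xe1  0x4d  0x76 ]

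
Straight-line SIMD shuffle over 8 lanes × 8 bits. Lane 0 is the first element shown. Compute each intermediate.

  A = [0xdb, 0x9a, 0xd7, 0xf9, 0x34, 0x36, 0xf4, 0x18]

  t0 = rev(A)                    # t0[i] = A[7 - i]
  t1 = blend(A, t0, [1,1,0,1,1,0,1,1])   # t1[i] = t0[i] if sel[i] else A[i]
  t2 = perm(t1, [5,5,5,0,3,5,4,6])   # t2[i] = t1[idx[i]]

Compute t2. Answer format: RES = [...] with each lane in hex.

→ t0 |18|f4|36|34|f9|d7|9a|db|
→ t1 |18|f4|d7|34|f9|36|9a|db|
→ t2 |36|36|36|18|34|36|f9|9a|

RES = [ 0x36  0x36  0x36  0x18  0x34  0x36  0xf9  0x9a ]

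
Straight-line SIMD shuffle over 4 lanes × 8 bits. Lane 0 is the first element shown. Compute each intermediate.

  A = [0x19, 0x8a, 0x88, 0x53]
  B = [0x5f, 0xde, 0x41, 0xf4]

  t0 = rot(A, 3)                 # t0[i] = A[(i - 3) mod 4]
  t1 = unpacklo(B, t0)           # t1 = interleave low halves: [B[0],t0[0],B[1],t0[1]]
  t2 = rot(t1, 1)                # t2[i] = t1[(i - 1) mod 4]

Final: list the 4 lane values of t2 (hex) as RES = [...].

RES = [ 0x88  0x5f  0x8a  0xde ]

t0 = [0x8a, 0x88, 0x53, 0x19]
t1 = [0x5f, 0x8a, 0xde, 0x88]
t2 = [0x88, 0x5f, 0x8a, 0xde]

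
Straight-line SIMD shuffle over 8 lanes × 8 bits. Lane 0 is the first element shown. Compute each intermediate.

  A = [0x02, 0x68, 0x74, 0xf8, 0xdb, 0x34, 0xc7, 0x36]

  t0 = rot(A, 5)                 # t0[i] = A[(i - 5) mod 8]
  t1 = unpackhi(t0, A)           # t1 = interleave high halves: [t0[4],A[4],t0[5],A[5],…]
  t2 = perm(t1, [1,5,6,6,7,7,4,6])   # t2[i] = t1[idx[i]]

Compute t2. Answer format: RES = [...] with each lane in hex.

RES = [ 0xdb  0xc7  0x74  0x74  0x36  0x36  0x68  0x74 ]

t0 = [0xf8, 0xdb, 0x34, 0xc7, 0x36, 0x02, 0x68, 0x74]
t1 = [0x36, 0xdb, 0x02, 0x34, 0x68, 0xc7, 0x74, 0x36]
t2 = [0xdb, 0xc7, 0x74, 0x74, 0x36, 0x36, 0x68, 0x74]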